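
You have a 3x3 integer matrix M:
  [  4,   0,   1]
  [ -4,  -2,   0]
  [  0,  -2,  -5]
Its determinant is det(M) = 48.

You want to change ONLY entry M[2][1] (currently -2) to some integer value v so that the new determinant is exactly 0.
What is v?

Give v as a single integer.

det is linear in entry M[2][1]: det = old_det + (v - -2) * C_21
Cofactor C_21 = -4
Want det = 0: 48 + (v - -2) * -4 = 0
  (v - -2) = -48 / -4 = 12
  v = -2 + (12) = 10

Answer: 10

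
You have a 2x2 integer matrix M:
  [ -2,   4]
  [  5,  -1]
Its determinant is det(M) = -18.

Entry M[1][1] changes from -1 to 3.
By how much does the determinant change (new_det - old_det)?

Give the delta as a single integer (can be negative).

Answer: -8

Derivation:
Cofactor C_11 = -2
Entry delta = 3 - -1 = 4
Det delta = entry_delta * cofactor = 4 * -2 = -8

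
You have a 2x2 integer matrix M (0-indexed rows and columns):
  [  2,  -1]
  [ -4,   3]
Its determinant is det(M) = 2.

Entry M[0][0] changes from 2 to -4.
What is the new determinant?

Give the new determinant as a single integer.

det is linear in row 0: changing M[0][0] by delta changes det by delta * cofactor(0,0).
Cofactor C_00 = (-1)^(0+0) * minor(0,0) = 3
Entry delta = -4 - 2 = -6
Det delta = -6 * 3 = -18
New det = 2 + -18 = -16

Answer: -16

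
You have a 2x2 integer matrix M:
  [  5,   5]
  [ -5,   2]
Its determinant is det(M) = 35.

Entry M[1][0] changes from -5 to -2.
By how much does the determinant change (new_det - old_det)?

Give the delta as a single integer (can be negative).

Answer: -15

Derivation:
Cofactor C_10 = -5
Entry delta = -2 - -5 = 3
Det delta = entry_delta * cofactor = 3 * -5 = -15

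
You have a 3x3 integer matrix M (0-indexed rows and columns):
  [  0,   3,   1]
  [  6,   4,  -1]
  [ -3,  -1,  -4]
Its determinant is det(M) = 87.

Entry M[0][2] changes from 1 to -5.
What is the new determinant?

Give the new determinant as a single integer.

Answer: 51

Derivation:
det is linear in row 0: changing M[0][2] by delta changes det by delta * cofactor(0,2).
Cofactor C_02 = (-1)^(0+2) * minor(0,2) = 6
Entry delta = -5 - 1 = -6
Det delta = -6 * 6 = -36
New det = 87 + -36 = 51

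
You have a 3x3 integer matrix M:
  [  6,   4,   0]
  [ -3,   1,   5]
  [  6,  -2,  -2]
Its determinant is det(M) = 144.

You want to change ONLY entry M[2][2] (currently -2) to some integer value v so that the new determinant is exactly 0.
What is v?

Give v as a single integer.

Answer: -10

Derivation:
det is linear in entry M[2][2]: det = old_det + (v - -2) * C_22
Cofactor C_22 = 18
Want det = 0: 144 + (v - -2) * 18 = 0
  (v - -2) = -144 / 18 = -8
  v = -2 + (-8) = -10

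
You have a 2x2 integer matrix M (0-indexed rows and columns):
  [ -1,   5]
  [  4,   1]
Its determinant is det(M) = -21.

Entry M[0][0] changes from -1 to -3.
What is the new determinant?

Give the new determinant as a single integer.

Answer: -23

Derivation:
det is linear in row 0: changing M[0][0] by delta changes det by delta * cofactor(0,0).
Cofactor C_00 = (-1)^(0+0) * minor(0,0) = 1
Entry delta = -3 - -1 = -2
Det delta = -2 * 1 = -2
New det = -21 + -2 = -23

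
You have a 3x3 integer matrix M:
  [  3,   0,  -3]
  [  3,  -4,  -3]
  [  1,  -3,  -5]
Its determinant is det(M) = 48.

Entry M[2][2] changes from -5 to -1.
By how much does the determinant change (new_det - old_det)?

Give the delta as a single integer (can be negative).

Cofactor C_22 = -12
Entry delta = -1 - -5 = 4
Det delta = entry_delta * cofactor = 4 * -12 = -48

Answer: -48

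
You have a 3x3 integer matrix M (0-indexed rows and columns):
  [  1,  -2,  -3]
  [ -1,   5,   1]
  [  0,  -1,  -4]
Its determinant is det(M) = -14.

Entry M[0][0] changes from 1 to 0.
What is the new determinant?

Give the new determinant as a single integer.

det is linear in row 0: changing M[0][0] by delta changes det by delta * cofactor(0,0).
Cofactor C_00 = (-1)^(0+0) * minor(0,0) = -19
Entry delta = 0 - 1 = -1
Det delta = -1 * -19 = 19
New det = -14 + 19 = 5

Answer: 5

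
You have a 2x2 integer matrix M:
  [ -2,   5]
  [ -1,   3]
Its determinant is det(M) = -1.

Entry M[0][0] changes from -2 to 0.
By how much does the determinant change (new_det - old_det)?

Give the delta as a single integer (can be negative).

Answer: 6

Derivation:
Cofactor C_00 = 3
Entry delta = 0 - -2 = 2
Det delta = entry_delta * cofactor = 2 * 3 = 6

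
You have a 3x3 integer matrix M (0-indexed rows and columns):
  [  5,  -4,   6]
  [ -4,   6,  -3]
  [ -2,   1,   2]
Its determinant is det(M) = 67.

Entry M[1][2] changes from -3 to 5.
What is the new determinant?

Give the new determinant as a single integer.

Answer: 91

Derivation:
det is linear in row 1: changing M[1][2] by delta changes det by delta * cofactor(1,2).
Cofactor C_12 = (-1)^(1+2) * minor(1,2) = 3
Entry delta = 5 - -3 = 8
Det delta = 8 * 3 = 24
New det = 67 + 24 = 91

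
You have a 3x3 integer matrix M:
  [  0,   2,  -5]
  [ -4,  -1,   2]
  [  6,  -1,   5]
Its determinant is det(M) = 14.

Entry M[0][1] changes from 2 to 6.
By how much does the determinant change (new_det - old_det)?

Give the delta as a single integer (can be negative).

Cofactor C_01 = 32
Entry delta = 6 - 2 = 4
Det delta = entry_delta * cofactor = 4 * 32 = 128

Answer: 128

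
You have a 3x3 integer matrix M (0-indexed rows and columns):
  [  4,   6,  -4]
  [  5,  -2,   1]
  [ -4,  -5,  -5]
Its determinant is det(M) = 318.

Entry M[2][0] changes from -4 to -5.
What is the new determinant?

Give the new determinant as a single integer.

Answer: 320

Derivation:
det is linear in row 2: changing M[2][0] by delta changes det by delta * cofactor(2,0).
Cofactor C_20 = (-1)^(2+0) * minor(2,0) = -2
Entry delta = -5 - -4 = -1
Det delta = -1 * -2 = 2
New det = 318 + 2 = 320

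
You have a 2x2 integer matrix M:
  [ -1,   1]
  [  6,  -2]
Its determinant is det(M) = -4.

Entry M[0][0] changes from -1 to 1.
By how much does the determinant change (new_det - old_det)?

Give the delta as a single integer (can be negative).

Answer: -4

Derivation:
Cofactor C_00 = -2
Entry delta = 1 - -1 = 2
Det delta = entry_delta * cofactor = 2 * -2 = -4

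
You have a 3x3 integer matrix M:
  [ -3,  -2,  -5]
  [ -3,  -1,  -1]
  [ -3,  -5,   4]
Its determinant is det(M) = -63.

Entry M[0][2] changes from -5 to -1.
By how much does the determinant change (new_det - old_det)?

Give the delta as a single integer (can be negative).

Cofactor C_02 = 12
Entry delta = -1 - -5 = 4
Det delta = entry_delta * cofactor = 4 * 12 = 48

Answer: 48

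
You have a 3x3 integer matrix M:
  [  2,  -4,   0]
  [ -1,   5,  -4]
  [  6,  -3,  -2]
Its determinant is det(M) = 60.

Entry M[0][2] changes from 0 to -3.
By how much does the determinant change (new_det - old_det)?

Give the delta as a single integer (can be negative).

Answer: 81

Derivation:
Cofactor C_02 = -27
Entry delta = -3 - 0 = -3
Det delta = entry_delta * cofactor = -3 * -27 = 81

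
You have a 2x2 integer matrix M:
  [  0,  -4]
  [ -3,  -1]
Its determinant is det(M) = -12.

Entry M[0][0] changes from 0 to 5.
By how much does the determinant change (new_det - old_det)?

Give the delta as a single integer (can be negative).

Answer: -5

Derivation:
Cofactor C_00 = -1
Entry delta = 5 - 0 = 5
Det delta = entry_delta * cofactor = 5 * -1 = -5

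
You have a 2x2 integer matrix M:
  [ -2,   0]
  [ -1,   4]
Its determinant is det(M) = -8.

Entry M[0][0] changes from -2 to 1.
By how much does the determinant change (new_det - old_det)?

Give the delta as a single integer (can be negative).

Answer: 12

Derivation:
Cofactor C_00 = 4
Entry delta = 1 - -2 = 3
Det delta = entry_delta * cofactor = 3 * 4 = 12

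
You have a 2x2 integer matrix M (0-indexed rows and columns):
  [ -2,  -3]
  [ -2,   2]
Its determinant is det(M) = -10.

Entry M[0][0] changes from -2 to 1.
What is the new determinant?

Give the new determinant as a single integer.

det is linear in row 0: changing M[0][0] by delta changes det by delta * cofactor(0,0).
Cofactor C_00 = (-1)^(0+0) * minor(0,0) = 2
Entry delta = 1 - -2 = 3
Det delta = 3 * 2 = 6
New det = -10 + 6 = -4

Answer: -4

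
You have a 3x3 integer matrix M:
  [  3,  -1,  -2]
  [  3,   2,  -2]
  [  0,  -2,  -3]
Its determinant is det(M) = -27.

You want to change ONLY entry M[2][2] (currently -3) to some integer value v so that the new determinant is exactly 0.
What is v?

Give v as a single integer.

Answer: 0

Derivation:
det is linear in entry M[2][2]: det = old_det + (v - -3) * C_22
Cofactor C_22 = 9
Want det = 0: -27 + (v - -3) * 9 = 0
  (v - -3) = 27 / 9 = 3
  v = -3 + (3) = 0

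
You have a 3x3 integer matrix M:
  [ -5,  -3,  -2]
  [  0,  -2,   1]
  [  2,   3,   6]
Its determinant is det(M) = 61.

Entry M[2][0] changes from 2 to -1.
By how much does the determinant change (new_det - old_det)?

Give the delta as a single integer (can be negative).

Cofactor C_20 = -7
Entry delta = -1 - 2 = -3
Det delta = entry_delta * cofactor = -3 * -7 = 21

Answer: 21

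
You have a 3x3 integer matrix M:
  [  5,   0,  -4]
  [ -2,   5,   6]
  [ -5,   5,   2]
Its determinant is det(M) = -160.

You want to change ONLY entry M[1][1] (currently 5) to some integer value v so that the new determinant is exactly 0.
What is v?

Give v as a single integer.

Answer: -11

Derivation:
det is linear in entry M[1][1]: det = old_det + (v - 5) * C_11
Cofactor C_11 = -10
Want det = 0: -160 + (v - 5) * -10 = 0
  (v - 5) = 160 / -10 = -16
  v = 5 + (-16) = -11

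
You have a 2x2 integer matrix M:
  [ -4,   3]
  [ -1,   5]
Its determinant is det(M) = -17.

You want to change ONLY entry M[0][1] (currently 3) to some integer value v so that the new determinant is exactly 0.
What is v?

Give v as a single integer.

det is linear in entry M[0][1]: det = old_det + (v - 3) * C_01
Cofactor C_01 = 1
Want det = 0: -17 + (v - 3) * 1 = 0
  (v - 3) = 17 / 1 = 17
  v = 3 + (17) = 20

Answer: 20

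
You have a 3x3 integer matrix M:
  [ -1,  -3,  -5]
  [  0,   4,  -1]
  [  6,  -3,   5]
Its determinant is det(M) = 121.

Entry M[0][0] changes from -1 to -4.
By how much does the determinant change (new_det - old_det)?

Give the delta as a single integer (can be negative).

Cofactor C_00 = 17
Entry delta = -4 - -1 = -3
Det delta = entry_delta * cofactor = -3 * 17 = -51

Answer: -51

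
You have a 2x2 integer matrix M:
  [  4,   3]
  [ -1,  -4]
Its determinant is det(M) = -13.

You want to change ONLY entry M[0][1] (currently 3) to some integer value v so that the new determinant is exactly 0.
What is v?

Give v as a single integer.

det is linear in entry M[0][1]: det = old_det + (v - 3) * C_01
Cofactor C_01 = 1
Want det = 0: -13 + (v - 3) * 1 = 0
  (v - 3) = 13 / 1 = 13
  v = 3 + (13) = 16

Answer: 16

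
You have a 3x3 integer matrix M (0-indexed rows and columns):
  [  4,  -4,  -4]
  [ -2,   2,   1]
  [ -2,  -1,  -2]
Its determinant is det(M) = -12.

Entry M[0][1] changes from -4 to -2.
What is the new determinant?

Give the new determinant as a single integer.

det is linear in row 0: changing M[0][1] by delta changes det by delta * cofactor(0,1).
Cofactor C_01 = (-1)^(0+1) * minor(0,1) = -6
Entry delta = -2 - -4 = 2
Det delta = 2 * -6 = -12
New det = -12 + -12 = -24

Answer: -24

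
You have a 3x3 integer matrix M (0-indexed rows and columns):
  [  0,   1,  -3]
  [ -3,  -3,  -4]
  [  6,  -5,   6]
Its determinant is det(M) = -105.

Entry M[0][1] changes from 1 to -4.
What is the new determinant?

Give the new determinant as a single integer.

Answer: -75

Derivation:
det is linear in row 0: changing M[0][1] by delta changes det by delta * cofactor(0,1).
Cofactor C_01 = (-1)^(0+1) * minor(0,1) = -6
Entry delta = -4 - 1 = -5
Det delta = -5 * -6 = 30
New det = -105 + 30 = -75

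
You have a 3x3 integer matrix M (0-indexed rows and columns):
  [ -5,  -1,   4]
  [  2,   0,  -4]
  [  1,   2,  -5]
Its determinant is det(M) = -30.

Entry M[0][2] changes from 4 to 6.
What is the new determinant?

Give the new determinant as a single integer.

det is linear in row 0: changing M[0][2] by delta changes det by delta * cofactor(0,2).
Cofactor C_02 = (-1)^(0+2) * minor(0,2) = 4
Entry delta = 6 - 4 = 2
Det delta = 2 * 4 = 8
New det = -30 + 8 = -22

Answer: -22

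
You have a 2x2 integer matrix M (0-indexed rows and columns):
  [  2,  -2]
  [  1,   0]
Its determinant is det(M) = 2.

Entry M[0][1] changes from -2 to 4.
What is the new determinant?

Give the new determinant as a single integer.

det is linear in row 0: changing M[0][1] by delta changes det by delta * cofactor(0,1).
Cofactor C_01 = (-1)^(0+1) * minor(0,1) = -1
Entry delta = 4 - -2 = 6
Det delta = 6 * -1 = -6
New det = 2 + -6 = -4

Answer: -4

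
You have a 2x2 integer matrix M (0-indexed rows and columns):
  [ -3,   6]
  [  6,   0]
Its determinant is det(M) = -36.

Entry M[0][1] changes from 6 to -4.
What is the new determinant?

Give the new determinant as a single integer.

det is linear in row 0: changing M[0][1] by delta changes det by delta * cofactor(0,1).
Cofactor C_01 = (-1)^(0+1) * minor(0,1) = -6
Entry delta = -4 - 6 = -10
Det delta = -10 * -6 = 60
New det = -36 + 60 = 24

Answer: 24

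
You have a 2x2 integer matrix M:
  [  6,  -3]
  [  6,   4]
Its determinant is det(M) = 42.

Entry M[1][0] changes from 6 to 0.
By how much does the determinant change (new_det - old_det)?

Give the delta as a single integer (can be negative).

Answer: -18

Derivation:
Cofactor C_10 = 3
Entry delta = 0 - 6 = -6
Det delta = entry_delta * cofactor = -6 * 3 = -18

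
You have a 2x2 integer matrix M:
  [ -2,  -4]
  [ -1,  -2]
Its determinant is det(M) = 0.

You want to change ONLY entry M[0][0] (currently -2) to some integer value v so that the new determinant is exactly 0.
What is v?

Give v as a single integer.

det is linear in entry M[0][0]: det = old_det + (v - -2) * C_00
Cofactor C_00 = -2
Want det = 0: 0 + (v - -2) * -2 = 0
  (v - -2) = 0 / -2 = 0
  v = -2 + (0) = -2

Answer: -2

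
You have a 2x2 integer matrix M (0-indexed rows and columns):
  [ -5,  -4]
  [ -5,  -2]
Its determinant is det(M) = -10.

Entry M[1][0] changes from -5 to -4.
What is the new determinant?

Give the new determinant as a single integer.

det is linear in row 1: changing M[1][0] by delta changes det by delta * cofactor(1,0).
Cofactor C_10 = (-1)^(1+0) * minor(1,0) = 4
Entry delta = -4 - -5 = 1
Det delta = 1 * 4 = 4
New det = -10 + 4 = -6

Answer: -6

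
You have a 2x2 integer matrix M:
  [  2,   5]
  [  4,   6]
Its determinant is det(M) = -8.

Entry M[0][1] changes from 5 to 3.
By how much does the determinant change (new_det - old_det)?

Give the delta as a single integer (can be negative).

Cofactor C_01 = -4
Entry delta = 3 - 5 = -2
Det delta = entry_delta * cofactor = -2 * -4 = 8

Answer: 8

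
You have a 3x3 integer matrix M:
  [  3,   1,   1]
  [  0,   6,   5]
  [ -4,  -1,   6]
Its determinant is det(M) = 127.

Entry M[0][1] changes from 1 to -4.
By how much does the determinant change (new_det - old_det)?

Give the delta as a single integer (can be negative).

Answer: 100

Derivation:
Cofactor C_01 = -20
Entry delta = -4 - 1 = -5
Det delta = entry_delta * cofactor = -5 * -20 = 100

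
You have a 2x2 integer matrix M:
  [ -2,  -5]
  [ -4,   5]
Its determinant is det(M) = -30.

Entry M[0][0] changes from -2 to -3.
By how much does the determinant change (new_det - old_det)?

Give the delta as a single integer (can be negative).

Answer: -5

Derivation:
Cofactor C_00 = 5
Entry delta = -3 - -2 = -1
Det delta = entry_delta * cofactor = -1 * 5 = -5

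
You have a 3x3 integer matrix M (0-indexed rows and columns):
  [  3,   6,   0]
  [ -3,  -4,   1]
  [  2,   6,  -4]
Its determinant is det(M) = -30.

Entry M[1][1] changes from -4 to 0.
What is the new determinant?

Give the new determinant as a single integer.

Answer: -78

Derivation:
det is linear in row 1: changing M[1][1] by delta changes det by delta * cofactor(1,1).
Cofactor C_11 = (-1)^(1+1) * minor(1,1) = -12
Entry delta = 0 - -4 = 4
Det delta = 4 * -12 = -48
New det = -30 + -48 = -78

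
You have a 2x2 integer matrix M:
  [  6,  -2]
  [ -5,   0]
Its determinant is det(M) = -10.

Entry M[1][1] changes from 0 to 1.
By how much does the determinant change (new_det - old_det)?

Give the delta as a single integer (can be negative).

Cofactor C_11 = 6
Entry delta = 1 - 0 = 1
Det delta = entry_delta * cofactor = 1 * 6 = 6

Answer: 6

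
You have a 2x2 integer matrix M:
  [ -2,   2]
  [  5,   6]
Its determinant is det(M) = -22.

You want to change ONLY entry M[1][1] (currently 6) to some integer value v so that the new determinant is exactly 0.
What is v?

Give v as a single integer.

Answer: -5

Derivation:
det is linear in entry M[1][1]: det = old_det + (v - 6) * C_11
Cofactor C_11 = -2
Want det = 0: -22 + (v - 6) * -2 = 0
  (v - 6) = 22 / -2 = -11
  v = 6 + (-11) = -5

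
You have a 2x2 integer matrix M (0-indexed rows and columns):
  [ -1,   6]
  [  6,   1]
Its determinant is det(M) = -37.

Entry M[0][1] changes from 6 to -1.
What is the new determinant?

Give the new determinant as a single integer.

Answer: 5

Derivation:
det is linear in row 0: changing M[0][1] by delta changes det by delta * cofactor(0,1).
Cofactor C_01 = (-1)^(0+1) * minor(0,1) = -6
Entry delta = -1 - 6 = -7
Det delta = -7 * -6 = 42
New det = -37 + 42 = 5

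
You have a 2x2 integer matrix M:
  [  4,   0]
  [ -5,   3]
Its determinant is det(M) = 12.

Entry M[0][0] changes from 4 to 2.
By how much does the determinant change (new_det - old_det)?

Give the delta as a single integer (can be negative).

Cofactor C_00 = 3
Entry delta = 2 - 4 = -2
Det delta = entry_delta * cofactor = -2 * 3 = -6

Answer: -6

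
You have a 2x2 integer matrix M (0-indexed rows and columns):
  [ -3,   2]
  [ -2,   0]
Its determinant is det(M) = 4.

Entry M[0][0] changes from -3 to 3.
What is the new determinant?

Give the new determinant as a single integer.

det is linear in row 0: changing M[0][0] by delta changes det by delta * cofactor(0,0).
Cofactor C_00 = (-1)^(0+0) * minor(0,0) = 0
Entry delta = 3 - -3 = 6
Det delta = 6 * 0 = 0
New det = 4 + 0 = 4

Answer: 4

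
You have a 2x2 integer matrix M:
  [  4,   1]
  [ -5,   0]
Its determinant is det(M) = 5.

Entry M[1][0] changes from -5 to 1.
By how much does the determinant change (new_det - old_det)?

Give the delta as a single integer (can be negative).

Answer: -6

Derivation:
Cofactor C_10 = -1
Entry delta = 1 - -5 = 6
Det delta = entry_delta * cofactor = 6 * -1 = -6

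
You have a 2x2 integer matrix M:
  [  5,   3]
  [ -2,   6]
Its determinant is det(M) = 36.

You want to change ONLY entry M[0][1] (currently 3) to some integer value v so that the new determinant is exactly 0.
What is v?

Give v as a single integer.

Answer: -15

Derivation:
det is linear in entry M[0][1]: det = old_det + (v - 3) * C_01
Cofactor C_01 = 2
Want det = 0: 36 + (v - 3) * 2 = 0
  (v - 3) = -36 / 2 = -18
  v = 3 + (-18) = -15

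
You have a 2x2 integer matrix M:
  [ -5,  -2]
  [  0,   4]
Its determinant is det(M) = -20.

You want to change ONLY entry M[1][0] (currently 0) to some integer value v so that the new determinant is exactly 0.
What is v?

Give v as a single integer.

Answer: 10

Derivation:
det is linear in entry M[1][0]: det = old_det + (v - 0) * C_10
Cofactor C_10 = 2
Want det = 0: -20 + (v - 0) * 2 = 0
  (v - 0) = 20 / 2 = 10
  v = 0 + (10) = 10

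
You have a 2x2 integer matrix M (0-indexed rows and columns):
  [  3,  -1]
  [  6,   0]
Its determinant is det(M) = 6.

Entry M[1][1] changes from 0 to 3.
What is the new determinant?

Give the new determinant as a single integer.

Answer: 15

Derivation:
det is linear in row 1: changing M[1][1] by delta changes det by delta * cofactor(1,1).
Cofactor C_11 = (-1)^(1+1) * minor(1,1) = 3
Entry delta = 3 - 0 = 3
Det delta = 3 * 3 = 9
New det = 6 + 9 = 15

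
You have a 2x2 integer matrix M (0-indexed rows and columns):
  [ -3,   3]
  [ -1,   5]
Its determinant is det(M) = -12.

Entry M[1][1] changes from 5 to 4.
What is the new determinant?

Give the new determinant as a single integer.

Answer: -9

Derivation:
det is linear in row 1: changing M[1][1] by delta changes det by delta * cofactor(1,1).
Cofactor C_11 = (-1)^(1+1) * minor(1,1) = -3
Entry delta = 4 - 5 = -1
Det delta = -1 * -3 = 3
New det = -12 + 3 = -9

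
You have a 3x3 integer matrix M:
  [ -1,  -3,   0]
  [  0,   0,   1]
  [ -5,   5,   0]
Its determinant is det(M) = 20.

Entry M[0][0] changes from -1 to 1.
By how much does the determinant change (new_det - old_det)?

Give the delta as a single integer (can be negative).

Cofactor C_00 = -5
Entry delta = 1 - -1 = 2
Det delta = entry_delta * cofactor = 2 * -5 = -10

Answer: -10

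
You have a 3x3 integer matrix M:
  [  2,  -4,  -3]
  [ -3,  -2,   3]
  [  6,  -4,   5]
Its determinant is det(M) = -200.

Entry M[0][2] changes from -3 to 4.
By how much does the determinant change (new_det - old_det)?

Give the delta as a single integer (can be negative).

Answer: 168

Derivation:
Cofactor C_02 = 24
Entry delta = 4 - -3 = 7
Det delta = entry_delta * cofactor = 7 * 24 = 168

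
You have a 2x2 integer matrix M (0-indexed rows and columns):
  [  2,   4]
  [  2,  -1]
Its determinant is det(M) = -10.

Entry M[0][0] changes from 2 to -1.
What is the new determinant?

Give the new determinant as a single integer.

det is linear in row 0: changing M[0][0] by delta changes det by delta * cofactor(0,0).
Cofactor C_00 = (-1)^(0+0) * minor(0,0) = -1
Entry delta = -1 - 2 = -3
Det delta = -3 * -1 = 3
New det = -10 + 3 = -7

Answer: -7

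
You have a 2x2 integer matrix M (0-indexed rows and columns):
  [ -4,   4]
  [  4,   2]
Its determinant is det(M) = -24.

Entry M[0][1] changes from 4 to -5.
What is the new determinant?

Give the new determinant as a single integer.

det is linear in row 0: changing M[0][1] by delta changes det by delta * cofactor(0,1).
Cofactor C_01 = (-1)^(0+1) * minor(0,1) = -4
Entry delta = -5 - 4 = -9
Det delta = -9 * -4 = 36
New det = -24 + 36 = 12

Answer: 12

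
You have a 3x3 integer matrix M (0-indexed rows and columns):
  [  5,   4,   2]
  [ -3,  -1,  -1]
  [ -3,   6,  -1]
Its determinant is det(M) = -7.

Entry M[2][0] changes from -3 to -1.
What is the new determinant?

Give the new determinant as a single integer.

Answer: -11

Derivation:
det is linear in row 2: changing M[2][0] by delta changes det by delta * cofactor(2,0).
Cofactor C_20 = (-1)^(2+0) * minor(2,0) = -2
Entry delta = -1 - -3 = 2
Det delta = 2 * -2 = -4
New det = -7 + -4 = -11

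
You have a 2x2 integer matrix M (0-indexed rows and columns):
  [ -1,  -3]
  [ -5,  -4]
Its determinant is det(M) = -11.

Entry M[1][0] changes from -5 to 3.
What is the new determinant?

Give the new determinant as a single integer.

Answer: 13

Derivation:
det is linear in row 1: changing M[1][0] by delta changes det by delta * cofactor(1,0).
Cofactor C_10 = (-1)^(1+0) * minor(1,0) = 3
Entry delta = 3 - -5 = 8
Det delta = 8 * 3 = 24
New det = -11 + 24 = 13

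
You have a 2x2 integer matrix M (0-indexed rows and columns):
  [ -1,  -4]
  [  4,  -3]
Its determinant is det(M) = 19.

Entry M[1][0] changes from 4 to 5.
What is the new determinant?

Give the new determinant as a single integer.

Answer: 23

Derivation:
det is linear in row 1: changing M[1][0] by delta changes det by delta * cofactor(1,0).
Cofactor C_10 = (-1)^(1+0) * minor(1,0) = 4
Entry delta = 5 - 4 = 1
Det delta = 1 * 4 = 4
New det = 19 + 4 = 23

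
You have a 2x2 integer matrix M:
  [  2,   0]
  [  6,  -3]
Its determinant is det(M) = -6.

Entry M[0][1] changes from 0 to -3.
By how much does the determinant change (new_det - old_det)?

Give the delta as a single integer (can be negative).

Answer: 18

Derivation:
Cofactor C_01 = -6
Entry delta = -3 - 0 = -3
Det delta = entry_delta * cofactor = -3 * -6 = 18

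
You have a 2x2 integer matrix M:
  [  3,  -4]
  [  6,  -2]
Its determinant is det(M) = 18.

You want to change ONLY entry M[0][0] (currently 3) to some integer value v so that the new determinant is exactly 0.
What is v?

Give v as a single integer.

Answer: 12

Derivation:
det is linear in entry M[0][0]: det = old_det + (v - 3) * C_00
Cofactor C_00 = -2
Want det = 0: 18 + (v - 3) * -2 = 0
  (v - 3) = -18 / -2 = 9
  v = 3 + (9) = 12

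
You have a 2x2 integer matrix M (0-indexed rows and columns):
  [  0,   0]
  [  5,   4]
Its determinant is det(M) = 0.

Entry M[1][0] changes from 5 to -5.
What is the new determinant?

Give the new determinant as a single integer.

Answer: 0

Derivation:
det is linear in row 1: changing M[1][0] by delta changes det by delta * cofactor(1,0).
Cofactor C_10 = (-1)^(1+0) * minor(1,0) = 0
Entry delta = -5 - 5 = -10
Det delta = -10 * 0 = 0
New det = 0 + 0 = 0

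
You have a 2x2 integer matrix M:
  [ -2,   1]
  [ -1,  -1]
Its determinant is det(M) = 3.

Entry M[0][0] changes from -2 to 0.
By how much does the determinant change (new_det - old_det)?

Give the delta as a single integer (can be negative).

Cofactor C_00 = -1
Entry delta = 0 - -2 = 2
Det delta = entry_delta * cofactor = 2 * -1 = -2

Answer: -2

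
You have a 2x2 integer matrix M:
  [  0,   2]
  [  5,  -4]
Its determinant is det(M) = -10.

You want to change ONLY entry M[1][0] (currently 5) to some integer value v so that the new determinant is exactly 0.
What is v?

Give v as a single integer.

det is linear in entry M[1][0]: det = old_det + (v - 5) * C_10
Cofactor C_10 = -2
Want det = 0: -10 + (v - 5) * -2 = 0
  (v - 5) = 10 / -2 = -5
  v = 5 + (-5) = 0

Answer: 0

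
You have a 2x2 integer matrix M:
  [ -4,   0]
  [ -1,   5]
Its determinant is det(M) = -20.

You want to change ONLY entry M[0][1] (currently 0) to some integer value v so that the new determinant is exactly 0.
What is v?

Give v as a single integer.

Answer: 20

Derivation:
det is linear in entry M[0][1]: det = old_det + (v - 0) * C_01
Cofactor C_01 = 1
Want det = 0: -20 + (v - 0) * 1 = 0
  (v - 0) = 20 / 1 = 20
  v = 0 + (20) = 20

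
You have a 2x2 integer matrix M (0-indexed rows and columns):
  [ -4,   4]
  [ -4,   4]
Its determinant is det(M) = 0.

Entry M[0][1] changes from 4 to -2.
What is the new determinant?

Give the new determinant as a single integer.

Answer: -24

Derivation:
det is linear in row 0: changing M[0][1] by delta changes det by delta * cofactor(0,1).
Cofactor C_01 = (-1)^(0+1) * minor(0,1) = 4
Entry delta = -2 - 4 = -6
Det delta = -6 * 4 = -24
New det = 0 + -24 = -24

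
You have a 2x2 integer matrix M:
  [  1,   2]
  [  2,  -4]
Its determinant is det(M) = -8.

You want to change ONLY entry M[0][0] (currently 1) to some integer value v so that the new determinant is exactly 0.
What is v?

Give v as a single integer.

Answer: -1

Derivation:
det is linear in entry M[0][0]: det = old_det + (v - 1) * C_00
Cofactor C_00 = -4
Want det = 0: -8 + (v - 1) * -4 = 0
  (v - 1) = 8 / -4 = -2
  v = 1 + (-2) = -1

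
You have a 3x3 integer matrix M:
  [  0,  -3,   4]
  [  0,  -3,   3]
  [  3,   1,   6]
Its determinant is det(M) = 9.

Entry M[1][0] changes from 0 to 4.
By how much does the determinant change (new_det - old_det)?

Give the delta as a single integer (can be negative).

Cofactor C_10 = 22
Entry delta = 4 - 0 = 4
Det delta = entry_delta * cofactor = 4 * 22 = 88

Answer: 88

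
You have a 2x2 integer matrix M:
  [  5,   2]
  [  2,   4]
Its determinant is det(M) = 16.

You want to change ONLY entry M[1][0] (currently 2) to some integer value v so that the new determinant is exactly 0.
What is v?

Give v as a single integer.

det is linear in entry M[1][0]: det = old_det + (v - 2) * C_10
Cofactor C_10 = -2
Want det = 0: 16 + (v - 2) * -2 = 0
  (v - 2) = -16 / -2 = 8
  v = 2 + (8) = 10

Answer: 10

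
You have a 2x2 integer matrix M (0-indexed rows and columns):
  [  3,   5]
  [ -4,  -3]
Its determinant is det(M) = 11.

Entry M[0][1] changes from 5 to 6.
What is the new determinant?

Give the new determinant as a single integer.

Answer: 15

Derivation:
det is linear in row 0: changing M[0][1] by delta changes det by delta * cofactor(0,1).
Cofactor C_01 = (-1)^(0+1) * minor(0,1) = 4
Entry delta = 6 - 5 = 1
Det delta = 1 * 4 = 4
New det = 11 + 4 = 15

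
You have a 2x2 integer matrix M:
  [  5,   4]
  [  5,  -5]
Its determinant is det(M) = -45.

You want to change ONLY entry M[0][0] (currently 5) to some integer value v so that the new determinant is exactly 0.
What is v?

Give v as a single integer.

Answer: -4

Derivation:
det is linear in entry M[0][0]: det = old_det + (v - 5) * C_00
Cofactor C_00 = -5
Want det = 0: -45 + (v - 5) * -5 = 0
  (v - 5) = 45 / -5 = -9
  v = 5 + (-9) = -4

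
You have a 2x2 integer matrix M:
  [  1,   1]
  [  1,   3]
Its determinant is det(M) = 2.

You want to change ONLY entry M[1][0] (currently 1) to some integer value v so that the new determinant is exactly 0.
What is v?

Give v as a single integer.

Answer: 3

Derivation:
det is linear in entry M[1][0]: det = old_det + (v - 1) * C_10
Cofactor C_10 = -1
Want det = 0: 2 + (v - 1) * -1 = 0
  (v - 1) = -2 / -1 = 2
  v = 1 + (2) = 3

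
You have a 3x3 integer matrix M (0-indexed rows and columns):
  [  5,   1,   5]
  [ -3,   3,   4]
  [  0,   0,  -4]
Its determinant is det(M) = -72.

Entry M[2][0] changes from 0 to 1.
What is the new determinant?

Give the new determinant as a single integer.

Answer: -83

Derivation:
det is linear in row 2: changing M[2][0] by delta changes det by delta * cofactor(2,0).
Cofactor C_20 = (-1)^(2+0) * minor(2,0) = -11
Entry delta = 1 - 0 = 1
Det delta = 1 * -11 = -11
New det = -72 + -11 = -83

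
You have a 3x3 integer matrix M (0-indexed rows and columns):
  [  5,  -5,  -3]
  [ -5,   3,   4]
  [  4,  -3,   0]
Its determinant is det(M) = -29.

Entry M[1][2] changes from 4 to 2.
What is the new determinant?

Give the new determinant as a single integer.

det is linear in row 1: changing M[1][2] by delta changes det by delta * cofactor(1,2).
Cofactor C_12 = (-1)^(1+2) * minor(1,2) = -5
Entry delta = 2 - 4 = -2
Det delta = -2 * -5 = 10
New det = -29 + 10 = -19

Answer: -19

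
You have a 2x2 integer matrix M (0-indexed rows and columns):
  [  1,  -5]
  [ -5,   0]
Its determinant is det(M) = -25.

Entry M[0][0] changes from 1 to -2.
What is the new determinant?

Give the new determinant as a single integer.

Answer: -25

Derivation:
det is linear in row 0: changing M[0][0] by delta changes det by delta * cofactor(0,0).
Cofactor C_00 = (-1)^(0+0) * minor(0,0) = 0
Entry delta = -2 - 1 = -3
Det delta = -3 * 0 = 0
New det = -25 + 0 = -25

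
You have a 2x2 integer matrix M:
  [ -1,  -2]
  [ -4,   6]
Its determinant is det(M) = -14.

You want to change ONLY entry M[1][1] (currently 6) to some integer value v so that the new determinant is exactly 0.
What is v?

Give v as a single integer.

Answer: -8

Derivation:
det is linear in entry M[1][1]: det = old_det + (v - 6) * C_11
Cofactor C_11 = -1
Want det = 0: -14 + (v - 6) * -1 = 0
  (v - 6) = 14 / -1 = -14
  v = 6 + (-14) = -8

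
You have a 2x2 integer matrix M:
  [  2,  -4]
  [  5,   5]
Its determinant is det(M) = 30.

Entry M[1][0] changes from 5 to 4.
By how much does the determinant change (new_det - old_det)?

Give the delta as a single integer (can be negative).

Cofactor C_10 = 4
Entry delta = 4 - 5 = -1
Det delta = entry_delta * cofactor = -1 * 4 = -4

Answer: -4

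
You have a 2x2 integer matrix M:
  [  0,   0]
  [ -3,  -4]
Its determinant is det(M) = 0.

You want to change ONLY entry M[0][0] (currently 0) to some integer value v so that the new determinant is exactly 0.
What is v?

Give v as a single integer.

det is linear in entry M[0][0]: det = old_det + (v - 0) * C_00
Cofactor C_00 = -4
Want det = 0: 0 + (v - 0) * -4 = 0
  (v - 0) = 0 / -4 = 0
  v = 0 + (0) = 0

Answer: 0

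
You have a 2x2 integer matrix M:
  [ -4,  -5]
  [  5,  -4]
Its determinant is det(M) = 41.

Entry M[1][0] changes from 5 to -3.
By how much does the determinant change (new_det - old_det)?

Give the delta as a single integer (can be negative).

Answer: -40

Derivation:
Cofactor C_10 = 5
Entry delta = -3 - 5 = -8
Det delta = entry_delta * cofactor = -8 * 5 = -40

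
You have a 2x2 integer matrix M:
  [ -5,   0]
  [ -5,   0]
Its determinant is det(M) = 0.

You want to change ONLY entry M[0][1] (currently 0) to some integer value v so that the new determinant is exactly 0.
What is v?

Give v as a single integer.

Answer: 0

Derivation:
det is linear in entry M[0][1]: det = old_det + (v - 0) * C_01
Cofactor C_01 = 5
Want det = 0: 0 + (v - 0) * 5 = 0
  (v - 0) = 0 / 5 = 0
  v = 0 + (0) = 0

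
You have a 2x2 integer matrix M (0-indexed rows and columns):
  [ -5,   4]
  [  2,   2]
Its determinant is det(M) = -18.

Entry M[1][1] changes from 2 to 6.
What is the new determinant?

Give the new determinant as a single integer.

Answer: -38

Derivation:
det is linear in row 1: changing M[1][1] by delta changes det by delta * cofactor(1,1).
Cofactor C_11 = (-1)^(1+1) * minor(1,1) = -5
Entry delta = 6 - 2 = 4
Det delta = 4 * -5 = -20
New det = -18 + -20 = -38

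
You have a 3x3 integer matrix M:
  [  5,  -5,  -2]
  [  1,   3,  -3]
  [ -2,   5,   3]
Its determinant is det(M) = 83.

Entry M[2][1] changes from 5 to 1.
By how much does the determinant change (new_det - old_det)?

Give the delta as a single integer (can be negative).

Answer: -52

Derivation:
Cofactor C_21 = 13
Entry delta = 1 - 5 = -4
Det delta = entry_delta * cofactor = -4 * 13 = -52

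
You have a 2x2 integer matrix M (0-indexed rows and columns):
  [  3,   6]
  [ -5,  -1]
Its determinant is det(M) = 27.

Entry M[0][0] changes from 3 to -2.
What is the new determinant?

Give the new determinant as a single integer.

Answer: 32

Derivation:
det is linear in row 0: changing M[0][0] by delta changes det by delta * cofactor(0,0).
Cofactor C_00 = (-1)^(0+0) * minor(0,0) = -1
Entry delta = -2 - 3 = -5
Det delta = -5 * -1 = 5
New det = 27 + 5 = 32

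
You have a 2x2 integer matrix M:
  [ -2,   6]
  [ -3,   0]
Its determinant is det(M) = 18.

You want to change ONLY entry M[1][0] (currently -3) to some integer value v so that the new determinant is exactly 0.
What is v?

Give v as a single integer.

Answer: 0

Derivation:
det is linear in entry M[1][0]: det = old_det + (v - -3) * C_10
Cofactor C_10 = -6
Want det = 0: 18 + (v - -3) * -6 = 0
  (v - -3) = -18 / -6 = 3
  v = -3 + (3) = 0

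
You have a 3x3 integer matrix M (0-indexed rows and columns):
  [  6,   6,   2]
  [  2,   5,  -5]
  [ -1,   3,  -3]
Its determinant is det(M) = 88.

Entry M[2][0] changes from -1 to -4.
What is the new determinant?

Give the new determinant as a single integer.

det is linear in row 2: changing M[2][0] by delta changes det by delta * cofactor(2,0).
Cofactor C_20 = (-1)^(2+0) * minor(2,0) = -40
Entry delta = -4 - -1 = -3
Det delta = -3 * -40 = 120
New det = 88 + 120 = 208

Answer: 208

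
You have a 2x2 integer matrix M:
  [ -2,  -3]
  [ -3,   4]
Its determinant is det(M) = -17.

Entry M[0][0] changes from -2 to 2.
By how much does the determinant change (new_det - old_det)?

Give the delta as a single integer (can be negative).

Answer: 16

Derivation:
Cofactor C_00 = 4
Entry delta = 2 - -2 = 4
Det delta = entry_delta * cofactor = 4 * 4 = 16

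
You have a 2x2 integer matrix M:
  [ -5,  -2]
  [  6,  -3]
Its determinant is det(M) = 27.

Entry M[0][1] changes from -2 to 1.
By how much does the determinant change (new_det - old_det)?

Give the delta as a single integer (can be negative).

Cofactor C_01 = -6
Entry delta = 1 - -2 = 3
Det delta = entry_delta * cofactor = 3 * -6 = -18

Answer: -18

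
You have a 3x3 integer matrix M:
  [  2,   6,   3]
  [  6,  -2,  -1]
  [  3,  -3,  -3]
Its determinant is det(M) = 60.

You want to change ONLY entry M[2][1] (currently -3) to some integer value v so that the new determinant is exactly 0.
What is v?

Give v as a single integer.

Answer: -6

Derivation:
det is linear in entry M[2][1]: det = old_det + (v - -3) * C_21
Cofactor C_21 = 20
Want det = 0: 60 + (v - -3) * 20 = 0
  (v - -3) = -60 / 20 = -3
  v = -3 + (-3) = -6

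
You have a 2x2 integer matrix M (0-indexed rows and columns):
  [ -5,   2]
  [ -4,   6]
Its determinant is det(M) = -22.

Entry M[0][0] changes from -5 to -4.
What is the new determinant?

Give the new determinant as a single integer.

Answer: -16

Derivation:
det is linear in row 0: changing M[0][0] by delta changes det by delta * cofactor(0,0).
Cofactor C_00 = (-1)^(0+0) * minor(0,0) = 6
Entry delta = -4 - -5 = 1
Det delta = 1 * 6 = 6
New det = -22 + 6 = -16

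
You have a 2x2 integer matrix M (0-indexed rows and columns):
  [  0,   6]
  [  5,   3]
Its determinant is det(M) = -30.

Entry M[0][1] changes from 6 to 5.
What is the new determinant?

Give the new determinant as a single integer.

det is linear in row 0: changing M[0][1] by delta changes det by delta * cofactor(0,1).
Cofactor C_01 = (-1)^(0+1) * minor(0,1) = -5
Entry delta = 5 - 6 = -1
Det delta = -1 * -5 = 5
New det = -30 + 5 = -25

Answer: -25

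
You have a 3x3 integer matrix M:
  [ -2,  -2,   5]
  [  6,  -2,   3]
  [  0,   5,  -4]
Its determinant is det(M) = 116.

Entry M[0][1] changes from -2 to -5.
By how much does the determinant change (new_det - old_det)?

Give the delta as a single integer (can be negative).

Answer: -72

Derivation:
Cofactor C_01 = 24
Entry delta = -5 - -2 = -3
Det delta = entry_delta * cofactor = -3 * 24 = -72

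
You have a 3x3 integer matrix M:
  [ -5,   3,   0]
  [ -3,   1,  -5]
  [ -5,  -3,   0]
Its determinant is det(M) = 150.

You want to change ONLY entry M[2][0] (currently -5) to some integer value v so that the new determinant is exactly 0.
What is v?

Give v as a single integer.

Answer: 5

Derivation:
det is linear in entry M[2][0]: det = old_det + (v - -5) * C_20
Cofactor C_20 = -15
Want det = 0: 150 + (v - -5) * -15 = 0
  (v - -5) = -150 / -15 = 10
  v = -5 + (10) = 5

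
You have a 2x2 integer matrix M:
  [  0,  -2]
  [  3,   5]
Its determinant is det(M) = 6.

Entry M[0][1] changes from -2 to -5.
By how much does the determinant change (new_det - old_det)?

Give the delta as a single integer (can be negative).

Cofactor C_01 = -3
Entry delta = -5 - -2 = -3
Det delta = entry_delta * cofactor = -3 * -3 = 9

Answer: 9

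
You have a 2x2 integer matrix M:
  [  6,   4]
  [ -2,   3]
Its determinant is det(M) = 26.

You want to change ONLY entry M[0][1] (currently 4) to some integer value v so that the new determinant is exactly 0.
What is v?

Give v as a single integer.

det is linear in entry M[0][1]: det = old_det + (v - 4) * C_01
Cofactor C_01 = 2
Want det = 0: 26 + (v - 4) * 2 = 0
  (v - 4) = -26 / 2 = -13
  v = 4 + (-13) = -9

Answer: -9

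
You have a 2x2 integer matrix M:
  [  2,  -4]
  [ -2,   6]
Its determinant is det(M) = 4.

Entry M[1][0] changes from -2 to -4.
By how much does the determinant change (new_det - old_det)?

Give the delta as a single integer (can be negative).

Cofactor C_10 = 4
Entry delta = -4 - -2 = -2
Det delta = entry_delta * cofactor = -2 * 4 = -8

Answer: -8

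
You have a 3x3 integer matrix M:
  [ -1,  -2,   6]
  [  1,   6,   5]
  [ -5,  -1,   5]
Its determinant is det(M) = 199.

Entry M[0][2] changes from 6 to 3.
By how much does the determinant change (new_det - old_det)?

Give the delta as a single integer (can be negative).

Answer: -87

Derivation:
Cofactor C_02 = 29
Entry delta = 3 - 6 = -3
Det delta = entry_delta * cofactor = -3 * 29 = -87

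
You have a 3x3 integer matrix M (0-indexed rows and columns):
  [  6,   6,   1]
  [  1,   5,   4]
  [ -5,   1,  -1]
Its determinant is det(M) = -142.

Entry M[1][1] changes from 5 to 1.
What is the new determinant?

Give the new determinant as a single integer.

Answer: -138

Derivation:
det is linear in row 1: changing M[1][1] by delta changes det by delta * cofactor(1,1).
Cofactor C_11 = (-1)^(1+1) * minor(1,1) = -1
Entry delta = 1 - 5 = -4
Det delta = -4 * -1 = 4
New det = -142 + 4 = -138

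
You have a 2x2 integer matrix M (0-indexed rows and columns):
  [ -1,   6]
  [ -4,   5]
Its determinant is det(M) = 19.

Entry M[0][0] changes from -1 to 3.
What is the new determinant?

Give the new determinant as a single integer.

det is linear in row 0: changing M[0][0] by delta changes det by delta * cofactor(0,0).
Cofactor C_00 = (-1)^(0+0) * minor(0,0) = 5
Entry delta = 3 - -1 = 4
Det delta = 4 * 5 = 20
New det = 19 + 20 = 39

Answer: 39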